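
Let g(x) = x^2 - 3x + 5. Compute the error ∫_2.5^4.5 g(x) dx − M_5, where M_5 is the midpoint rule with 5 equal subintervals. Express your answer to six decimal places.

Exact integral: ∫_2.5^4.5 g(x) dx ≈ 14.16666667.
M_5 = 14.14.
Error ≈ 14.16666667 − 14.14 ≈ 0.026667.

0.026667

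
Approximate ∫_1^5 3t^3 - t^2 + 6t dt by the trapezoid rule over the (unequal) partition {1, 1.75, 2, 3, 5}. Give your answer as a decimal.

Subinterval widths: 0.75, 0.25, 1, 2.
f(1) = 8, f(1.75) = 23.515625, f(2) = 32, f(3) = 90, f(5) = 380.
On each subinterval the trapezoid contributes (Δt_i/2)·[f(t_{i-1}) + f(t_i)].
Sum = 549.7578125.

549.7578125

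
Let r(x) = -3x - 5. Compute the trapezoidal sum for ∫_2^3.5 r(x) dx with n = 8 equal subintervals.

Δx = (3.5 − 2)/8 = 0.1875.
r(2) = -11, r(2.1875) = -11.5625, r(2.375) = -12.125, r(2.5625) = -12.6875, r(2.75) = -13.25, r(2.9375) = -13.8125, r(3.125) = -14.375, r(3.3125) = -14.9375, r(3.5) = -15.5.
T_8 = (Δx/2)·[r(x_0) + 2r(x_1) + ... + 2r(x_{7}) + r(x_8)].
Sum = -19.875.

-19.875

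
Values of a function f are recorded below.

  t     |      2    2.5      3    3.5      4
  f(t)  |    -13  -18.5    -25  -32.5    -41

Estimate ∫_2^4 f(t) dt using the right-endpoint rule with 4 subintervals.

Δt = 0.5.
Sum = 0.5·[(-18.5) + (-25) + (-32.5) + (-41)] = -58.5.

-58.5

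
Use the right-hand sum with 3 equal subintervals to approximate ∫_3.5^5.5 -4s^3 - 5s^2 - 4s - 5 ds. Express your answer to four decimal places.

Δs = (5.5 − 3.5)/3 = 2/3.
Right endpoints: 25/6, 29/6, 5.5.
f(25/6) = -42965/108, f(29/6) = -64021/108, f(5.5) = -843.75.
Sum = Δs · [f(25/6) + f(29/6) + f(5.5)].
Sum ≈ -1222.9074.

-1222.9074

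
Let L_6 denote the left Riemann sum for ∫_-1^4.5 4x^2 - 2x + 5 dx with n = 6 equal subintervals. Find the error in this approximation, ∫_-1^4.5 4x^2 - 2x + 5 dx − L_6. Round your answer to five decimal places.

Exact integral: ∫_-1^4.5 f(x) dx ≈ 131.0833333.
L_6 ≈ 103.9143519.
Error ≈ 131.0833333 − 103.9143519 ≈ 27.16898.

27.16898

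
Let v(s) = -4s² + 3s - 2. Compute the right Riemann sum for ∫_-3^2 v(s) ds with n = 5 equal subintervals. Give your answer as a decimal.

Δs = (2 − (-3))/5 = 1.
Right endpoints: -2, -1, 0, 1, 2.
v(-2) = -24, v(-1) = -9, v(0) = -2, v(1) = -3, v(2) = -12.
Sum = Δs · [v(-2) + v(-1) + v(0) + v(1) + v(2)].
Sum = -50.

-50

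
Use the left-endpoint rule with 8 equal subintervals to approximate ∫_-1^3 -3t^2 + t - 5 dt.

-39.5

Δt = (3 − (-1))/8 = 0.5.
Left endpoints: -1, -0.5, 0, 0.5, 1, 1.5, 2, 2.5.
f(-1) = -9, f(-0.5) = -6.25, f(0) = -5, f(0.5) = -5.25, f(1) = -7, f(1.5) = -10.25, f(2) = -15, f(2.5) = -21.25.
Sum = Δt · [f(-1) + f(-0.5) + f(0) + ...].
Sum = -39.5.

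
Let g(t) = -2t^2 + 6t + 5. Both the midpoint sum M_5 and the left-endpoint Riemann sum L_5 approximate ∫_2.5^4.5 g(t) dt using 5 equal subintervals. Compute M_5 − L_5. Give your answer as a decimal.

M_5 = 1.72.
L_5 = 4.76.
M_5 − L_5 = -3.04.

-3.04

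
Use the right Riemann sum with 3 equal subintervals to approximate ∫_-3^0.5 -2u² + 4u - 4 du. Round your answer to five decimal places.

Δu = (0.5 − (-3))/3 = 7/6.
Right endpoints: -11/6, -2/3, 0.5.
f(-11/6) = -325/18, f(-2/3) = -68/9, f(0.5) = -2.5.
Sum = Δu · [f(-11/6) + f(-2/3) + f(0.5)].
Sum ≈ -32.79630.

-32.79630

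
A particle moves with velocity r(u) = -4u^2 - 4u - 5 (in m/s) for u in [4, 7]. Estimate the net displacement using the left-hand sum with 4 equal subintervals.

Δu = (7 − 4)/4 = 0.75.
Left endpoints: 4, 4.75, 5.5, 6.25.
r(4) = -85, r(4.75) = -114.25, r(5.5) = -148, r(6.25) = -186.25.
Sum = Δu · [r(4) + r(4.75) + r(5.5) + r(6.25)].
Sum = -400.125.

-400.125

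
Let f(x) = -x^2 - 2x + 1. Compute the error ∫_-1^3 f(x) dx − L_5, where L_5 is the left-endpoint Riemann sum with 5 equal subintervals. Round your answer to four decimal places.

-5.9733

Exact integral: ∫_-1^3 f(x) dx ≈ -13.333333.
L_5 = -7.36.
Error ≈ -13.333333 − (-7.36) ≈ -5.9733.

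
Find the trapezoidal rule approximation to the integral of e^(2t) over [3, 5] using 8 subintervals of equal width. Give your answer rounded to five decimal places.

11035.82552

Δt = (5 − 3)/8 = 0.25.
f(3) ≈ 403.42879, f(3.25) ≈ 665.14163, f(3.5) ≈ 1096.63316, f(3.75) ≈ 1808.04241, f(4) ≈ 2980.95799, f(4.25) ≈ 4914.76884, f(4.5) ≈ 8103.08393, f(4.75) ≈ 13359.72683, f(5) ≈ 22026.46579.
T_8 = (Δt/2)·[f(t_0) + 2f(t_1) + ... + 2f(t_{7}) + f(t_8)].
Sum ≈ 11035.82552.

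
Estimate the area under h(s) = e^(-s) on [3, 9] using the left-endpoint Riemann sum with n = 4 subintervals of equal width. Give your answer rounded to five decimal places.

0.09589

Δs = (9 − 3)/4 = 1.5.
Left endpoints: 3, 4.5, 6, 7.5.
h(3) ≈ 0.04979, h(4.5) ≈ 0.01111, h(6) ≈ 0.00248, h(7.5) ≈ 0.00055.
Sum = Δs · [h(3) + h(4.5) + h(6) + h(7.5)].
Sum ≈ 0.09589.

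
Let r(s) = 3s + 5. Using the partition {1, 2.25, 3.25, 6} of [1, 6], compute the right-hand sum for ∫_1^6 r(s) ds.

92.6875

Subinterval widths: 1.25, 1, 2.75.
Right endpoints: 2.25, 3.25, 6.
r(2.25) = 11.75, r(3.25) = 14.75, r(6) = 23.
Sum = Σ Δs_i · r(s_i).
Sum = 92.6875.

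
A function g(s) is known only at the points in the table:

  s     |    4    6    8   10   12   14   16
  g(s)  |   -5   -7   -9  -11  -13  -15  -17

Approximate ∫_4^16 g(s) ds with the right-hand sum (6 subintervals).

Δs = 2.
Sum = 2·[(-7) + (-9) + (-11) + (-13) + (-15) + (-17)] = -144.

-144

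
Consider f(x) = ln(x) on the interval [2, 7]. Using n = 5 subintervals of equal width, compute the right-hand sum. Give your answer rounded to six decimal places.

7.832014

Δx = (7 − 2)/5 = 1.
Right endpoints: 3, 4, 5, 6, 7.
f(3) ≈ 1.098612, f(4) ≈ 1.386294, f(5) ≈ 1.609438, f(6) ≈ 1.791759, f(7) ≈ 1.945910.
Sum = Δx · [f(3) + f(4) + f(5) + f(6) + f(7)].
Sum ≈ 7.832014.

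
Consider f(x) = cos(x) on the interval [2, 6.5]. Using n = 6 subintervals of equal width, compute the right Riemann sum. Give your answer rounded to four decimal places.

Δx = (6.5 − 2)/6 = 0.75.
Right endpoints: 2.75, 3.5, 4.25, 5, 5.75, 6.5.
f(2.75) ≈ -0.9243, f(3.5) ≈ -0.9365, f(4.25) ≈ -0.4461, f(5) ≈ 0.2837, f(5.75) ≈ 0.8612, f(6.5) ≈ 0.9766.
Sum = Δx · [f(2.75) + f(3.5) + f(4.25) + ...].
Sum ≈ -0.1391.

-0.1391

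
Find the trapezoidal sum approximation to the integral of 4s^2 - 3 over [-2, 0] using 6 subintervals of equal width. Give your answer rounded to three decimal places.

4.815

Δs = (0 − (-2))/6 = 1/3.
f(-2) = 13, f(-5/3) = 73/9, f(-4/3) = 37/9, f(-1) = 1, f(-2/3) = -11/9, f(-1/3) = -23/9, f(0) = -3.
T_6 = (Δs/2)·[f(s_0) + 2f(s_1) + ... + 2f(s_{5}) + f(s_6)].
Sum ≈ 4.815.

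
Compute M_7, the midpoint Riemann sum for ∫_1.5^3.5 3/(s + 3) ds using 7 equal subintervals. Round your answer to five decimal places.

Δs = (3.5 − 1.5)/7 = 2/7.
Midpoints: 23/14, 27/14, 31/14, 2.5, 39/14, 43/14, 47/14.
f(23/14) = 42/65, f(27/14) = 14/23, f(31/14) = 42/73, f(2.5) = 6/11, f(39/14) = 14/27, f(43/14) = 42/85, f(47/14) = 42/89.
Sum = Δs · [f(23/14) + f(27/14) + f(31/14) + ...].
Sum ≈ 1.10291.

1.10291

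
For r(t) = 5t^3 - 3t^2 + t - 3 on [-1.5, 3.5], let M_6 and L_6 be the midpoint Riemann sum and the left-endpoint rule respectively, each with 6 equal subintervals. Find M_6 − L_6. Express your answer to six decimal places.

M_6 ≈ 121.52777778.
L_6 ≈ 46.00694444.
M_6 − L_6 ≈ 75.520833.

75.520833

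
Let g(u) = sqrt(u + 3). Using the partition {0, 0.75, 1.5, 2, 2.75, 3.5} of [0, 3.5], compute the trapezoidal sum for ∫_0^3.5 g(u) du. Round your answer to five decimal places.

7.57976

Subinterval widths: 0.75, 0.75, 0.5, 0.75, 0.75.
g(0) ≈ 1.73205, g(0.75) ≈ 1.93649, g(1.5) ≈ 2.12132, g(2) ≈ 2.23607, g(2.75) ≈ 2.39792, g(3.5) ≈ 2.54951.
On each subinterval the trapezoid contributes (Δu_i/2)·[g(u_{i-1}) + g(u_i)].
Sum ≈ 7.57976.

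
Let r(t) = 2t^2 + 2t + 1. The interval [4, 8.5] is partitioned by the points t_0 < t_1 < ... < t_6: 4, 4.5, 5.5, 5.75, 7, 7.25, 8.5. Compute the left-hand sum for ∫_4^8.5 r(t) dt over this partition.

366.4375

Subinterval widths: 0.5, 1, 0.25, 1.25, 0.25, 1.25.
Left endpoints: 4, 4.5, 5.5, 5.75, 7, 7.25.
r(4) = 41, r(4.5) = 50.5, r(5.5) = 72.5, r(5.75) = 78.625, r(7) = 113, r(7.25) = 120.625.
Sum = Σ Δt_i · r(t_i).
Sum = 366.4375.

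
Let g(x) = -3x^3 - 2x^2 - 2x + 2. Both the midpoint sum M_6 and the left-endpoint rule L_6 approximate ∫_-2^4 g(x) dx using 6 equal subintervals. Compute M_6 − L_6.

M_6 = -222.5.
L_6 = -113.
M_6 − L_6 = -109.5.

-109.5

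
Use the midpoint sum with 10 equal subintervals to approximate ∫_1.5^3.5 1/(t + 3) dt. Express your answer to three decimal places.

Δt = (3.5 − 1.5)/10 = 0.2.
Midpoints: 1.6, 1.8, 2, 2.2, 2.4, 2.6, 2.8, 3, 3.2, 3.4.
f(1.6) = 5/23, f(1.8) = 5/24, f(2) = 0.2, f(2.2) = 5/26, f(2.4) = 5/27, f(2.6) = 5/28, f(2.8) = 5/29, f(3) = 1/6, f(3.2) = 5/31, f(3.4) = 0.15625.
Sum = Δt · [f(1.6) + f(1.8) + f(2) + ...].
Sum ≈ 0.368.

0.368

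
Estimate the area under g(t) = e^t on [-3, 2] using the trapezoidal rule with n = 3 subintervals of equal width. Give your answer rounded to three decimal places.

Δt = (2 − (-3))/3 = 5/3.
g(-3) ≈ 0.050, g(-4/3) ≈ 0.264, g(1/3) ≈ 1.396, g(2) ≈ 7.389.
T_3 = (Δt/2)·[g(t_0) + 2g(t_1) + 2g(t_2) + g(t_3)].
Sum ≈ 8.964.

8.964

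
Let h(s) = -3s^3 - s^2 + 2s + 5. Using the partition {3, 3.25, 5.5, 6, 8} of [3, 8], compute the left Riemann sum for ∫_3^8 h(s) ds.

-1840.04296875

Subinterval widths: 0.25, 2.25, 0.5, 2.
Left endpoints: 3, 3.25, 5.5, 6.
h(3) = -79, h(3.25) = -102.046875, h(5.5) = -513.375, h(6) = -667.
Sum = Σ Δs_i · h(s_i).
Sum = -1840.04296875.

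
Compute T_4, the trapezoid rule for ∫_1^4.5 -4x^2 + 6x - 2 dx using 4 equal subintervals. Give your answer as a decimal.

Δx = (4.5 − 1)/4 = 0.875.
f(1) = 0, f(1.875) = -4.8125, f(2.75) = -15.75, f(3.625) = -32.8125, f(4.5) = -56.
T_4 = (Δx/2)·[f(x_0) + 2f(x_1) + 2f(x_2) + 2f(x_3) + f(x_4)].
Sum = -71.203125.

-71.203125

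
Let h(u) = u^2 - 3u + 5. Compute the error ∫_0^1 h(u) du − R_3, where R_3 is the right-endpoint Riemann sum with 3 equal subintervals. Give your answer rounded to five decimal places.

Exact integral: ∫_0^1 h(u) du ≈ 3.8333333.
R_3 ≈ 3.5185185.
Error ≈ 3.8333333 − 3.5185185 ≈ 0.31481.

0.31481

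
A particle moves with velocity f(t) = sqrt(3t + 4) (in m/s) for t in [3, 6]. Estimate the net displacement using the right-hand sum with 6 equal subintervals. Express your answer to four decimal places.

12.7841

Δt = (6 − 3)/6 = 0.5.
Right endpoints: 3.5, 4, 4.5, 5, 5.5, 6.
f(3.5) ≈ 3.8079, f(4) ≈ 4.0000, f(4.5) ≈ 4.1833, f(5) ≈ 4.3589, f(5.5) ≈ 4.5277, f(6) ≈ 4.6904.
Sum = Δt · [f(3.5) + f(4) + f(4.5) + ...].
Sum ≈ 12.7841.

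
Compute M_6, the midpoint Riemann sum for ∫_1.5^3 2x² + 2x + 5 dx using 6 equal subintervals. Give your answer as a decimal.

29.984375

Δx = (3 − 1.5)/6 = 0.25.
Midpoints: 1.625, 1.875, 2.125, 2.375, 2.625, 2.875.
f(1.625) = 13.53125, f(1.875) = 15.78125, f(2.125) = 18.28125, f(2.375) = 21.03125, f(2.625) = 24.03125, f(2.875) = 27.28125.
Sum = Δx · [f(1.625) + f(1.875) + f(2.125) + ...].
Sum = 29.984375.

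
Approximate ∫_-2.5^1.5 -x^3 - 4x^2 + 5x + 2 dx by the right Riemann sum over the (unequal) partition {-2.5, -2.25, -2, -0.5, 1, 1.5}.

Subinterval widths: 0.25, 0.25, 1.5, 1.5, 0.5.
Right endpoints: -2.25, -2, -0.5, 1, 1.5.
f(-2.25) = -18.109375, f(-2) = -16, f(-0.5) = -1.375, f(1) = 2, f(1.5) = -2.875.
Sum = Σ Δx_i · f(x_i).
Sum = -9.02734375.

-9.02734375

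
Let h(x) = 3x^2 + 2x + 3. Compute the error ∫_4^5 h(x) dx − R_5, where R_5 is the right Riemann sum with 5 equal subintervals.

-2.92

Exact integral: ∫_4^5 h(x) dx = 73.
R_5 = 75.92.
Error = 73 − 75.92 = -2.92.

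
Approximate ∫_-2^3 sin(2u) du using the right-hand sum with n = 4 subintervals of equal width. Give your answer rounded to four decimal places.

-0.9828

Δu = (3 − (-2))/4 = 1.25.
Right endpoints: -0.75, 0.5, 1.75, 3.
f(-0.75) ≈ -0.9975, f(0.5) ≈ 0.8415, f(1.75) ≈ -0.3508, f(3) ≈ -0.2794.
Sum = Δu · [f(-0.75) + f(0.5) + f(1.75) + f(3)].
Sum ≈ -0.9828.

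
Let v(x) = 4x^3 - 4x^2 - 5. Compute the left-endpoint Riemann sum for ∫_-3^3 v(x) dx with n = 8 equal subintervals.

-185.25

Δx = (3 − (-3))/8 = 0.75.
Left endpoints: -3, -2.25, -1.5, -0.75, 0, 0.75, 1.5, 2.25.
v(-3) = -149, v(-2.25) = -70.8125, v(-1.5) = -27.5, v(-0.75) = -8.9375, v(0) = -5, v(0.75) = -5.5625, v(1.5) = -0.5, v(2.25) = 20.3125.
Sum = Δx · [v(-3) + v(-2.25) + v(-1.5) + ...].
Sum = -185.25.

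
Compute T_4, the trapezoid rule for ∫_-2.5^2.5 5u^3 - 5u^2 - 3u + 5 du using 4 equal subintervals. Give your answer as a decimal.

-33.59375

Δu = (2.5 − (-2.5))/4 = 1.25.
f(-2.5) = -96.875, f(-1.25) = -8.828125, f(0) = 5, f(1.25) = 3.203125, f(2.5) = 44.375.
T_4 = (Δu/2)·[f(u_0) + 2f(u_1) + 2f(u_2) + 2f(u_3) + f(u_4)].
Sum = -33.59375.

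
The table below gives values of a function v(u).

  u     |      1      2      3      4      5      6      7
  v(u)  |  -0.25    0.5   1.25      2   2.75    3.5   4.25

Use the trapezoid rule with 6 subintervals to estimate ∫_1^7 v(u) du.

12

Δu = 1.
T_6 = (1/2)·[(-0.25) + 2·0.5 + 2·1.25 + 2·2 + 2·2.75 + 2·3.5 + 4.25] = 12.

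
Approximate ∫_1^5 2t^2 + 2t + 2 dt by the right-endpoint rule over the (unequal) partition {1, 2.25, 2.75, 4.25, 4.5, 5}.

Subinterval widths: 1.25, 0.5, 1.5, 0.25, 0.5.
Right endpoints: 2.25, 2.75, 4.25, 4.5, 5.
f(2.25) = 16.625, f(2.75) = 22.625, f(4.25) = 46.625, f(4.5) = 51.5, f(5) = 62.
Sum = Σ Δt_i · f(t_i).
Sum = 145.90625.

145.90625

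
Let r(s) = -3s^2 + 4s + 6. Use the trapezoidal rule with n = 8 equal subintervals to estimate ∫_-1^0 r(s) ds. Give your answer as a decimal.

Δs = (0 − (-1))/8 = 0.125.
r(-1) = -1, r(-0.875) = 0.203125, r(-0.75) = 1.3125, r(-0.625) = 2.328125, r(-0.5) = 3.25, r(-0.375) = 4.078125, r(-0.25) = 4.8125, r(-0.125) = 5.453125, r(0) = 6.
T_8 = (Δs/2)·[r(s_0) + 2r(s_1) + ... + 2r(s_{7}) + r(s_8)].
Sum = 2.9921875.

2.9921875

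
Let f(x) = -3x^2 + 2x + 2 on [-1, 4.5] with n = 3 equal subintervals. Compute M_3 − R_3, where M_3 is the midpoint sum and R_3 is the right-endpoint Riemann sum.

56.71875

M_3 ≈ -57.2534722.
R_3 ≈ -113.9722222.
M_3 − R_3 = 56.71875.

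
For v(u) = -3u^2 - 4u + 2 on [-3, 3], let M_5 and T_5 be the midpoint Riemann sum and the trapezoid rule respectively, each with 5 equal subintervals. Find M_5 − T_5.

M_5 = -39.84.
T_5 = -46.32.
M_5 − T_5 = 6.48.

6.48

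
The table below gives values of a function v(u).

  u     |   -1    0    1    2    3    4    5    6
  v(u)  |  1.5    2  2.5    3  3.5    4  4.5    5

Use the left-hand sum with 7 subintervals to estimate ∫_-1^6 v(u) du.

Δu = 1.
Sum = 1·[1.5 + 2 + 2.5 + 3 + 3.5 + 4 + 4.5] = 21.

21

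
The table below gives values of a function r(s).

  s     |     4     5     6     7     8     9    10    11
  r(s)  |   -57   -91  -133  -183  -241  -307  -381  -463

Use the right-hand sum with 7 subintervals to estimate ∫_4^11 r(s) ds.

Δs = 1.
Sum = 1·[(-91) + (-133) + (-183) + (-241) + (-307) + (-381) + (-463)] = -1799.

-1799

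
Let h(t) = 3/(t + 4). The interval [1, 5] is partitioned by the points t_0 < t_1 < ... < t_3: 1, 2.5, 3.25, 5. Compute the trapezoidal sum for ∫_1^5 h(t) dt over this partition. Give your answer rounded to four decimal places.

Subinterval widths: 1.5, 0.75, 1.75.
h(1) = 0.6, h(2.5) = 6/13, h(3.25) = 12/29, h(5) = 1/3.
On each subinterval the trapezoid contributes (Δt_i/2)·[h(t_{i-1}) + h(t_i)].
Sum ≈ 1.7781.

1.7781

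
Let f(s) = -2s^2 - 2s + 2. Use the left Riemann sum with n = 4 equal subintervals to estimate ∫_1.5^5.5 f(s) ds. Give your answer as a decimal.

-98

Δs = (5.5 − 1.5)/4 = 1.
Left endpoints: 1.5, 2.5, 3.5, 4.5.
f(1.5) = -5.5, f(2.5) = -15.5, f(3.5) = -29.5, f(4.5) = -47.5.
Sum = Δs · [f(1.5) + f(2.5) + f(3.5) + f(4.5)].
Sum = -98.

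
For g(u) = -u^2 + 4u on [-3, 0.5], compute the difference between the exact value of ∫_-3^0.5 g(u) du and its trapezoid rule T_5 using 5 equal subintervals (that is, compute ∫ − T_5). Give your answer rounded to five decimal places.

0.28583

Exact integral: ∫_-3^0.5 g(u) du ≈ -26.5416667.
T_5 = -26.8275.
Error ≈ -26.5416667 − (-26.8275) ≈ 0.28583.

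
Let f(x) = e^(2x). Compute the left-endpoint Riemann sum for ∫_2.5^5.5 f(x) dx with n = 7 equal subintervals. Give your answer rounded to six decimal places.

18870.829244

Δx = (5.5 − 2.5)/7 = 3/7.
Left endpoints: 2.5, 41/14, 47/14, 53/14, 59/14, 65/14, 71/14.
f(2.5) ≈ 148.413159, f(41/14) ≈ 349.723505, f(47/14) ≈ 824.094917, f(53/14) ≈ 1941.912462, f(59/14) ≈ 4575.958338, f(65/14) ≈ 10782.872619, f(71/14) ≈ 25408.959902.
Sum = Δx · [f(2.5) + f(41/14) + f(47/14) + ...].
Sum ≈ 18870.829244.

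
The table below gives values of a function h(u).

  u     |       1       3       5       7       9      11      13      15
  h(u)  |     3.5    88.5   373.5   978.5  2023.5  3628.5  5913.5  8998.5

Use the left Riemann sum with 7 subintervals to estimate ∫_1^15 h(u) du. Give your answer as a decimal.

26019

Δu = 2.
Sum = 2·[3.5 + 88.5 + 373.5 + 978.5 + 2023.5 + 3628.5 + 5913.5] = 26019.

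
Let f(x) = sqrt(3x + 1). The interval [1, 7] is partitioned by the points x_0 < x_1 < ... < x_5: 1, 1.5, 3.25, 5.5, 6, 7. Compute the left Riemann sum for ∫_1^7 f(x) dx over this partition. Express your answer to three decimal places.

Subinterval widths: 0.5, 1.75, 2.25, 0.5, 1.
Left endpoints: 1, 1.5, 3.25, 5.5, 6.
f(1) ≈ 2.000, f(1.5) ≈ 2.345, f(3.25) ≈ 3.279, f(5.5) ≈ 4.183, f(6) ≈ 4.359.
Sum = Σ Δx_i · f(x_i).
Sum ≈ 18.932.

18.932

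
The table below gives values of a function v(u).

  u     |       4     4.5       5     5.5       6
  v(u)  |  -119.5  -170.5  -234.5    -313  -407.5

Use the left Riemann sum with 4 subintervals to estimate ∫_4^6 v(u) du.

-418.75

Δu = 0.5.
Sum = 0.5·[(-119.5) + (-170.5) + (-234.5) + (-313)] = -418.75.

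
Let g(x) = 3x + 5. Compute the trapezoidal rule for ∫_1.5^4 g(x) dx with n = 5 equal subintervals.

Δx = (4 − 1.5)/5 = 0.5.
g(1.5) = 9.5, g(2) = 11, g(2.5) = 12.5, g(3) = 14, g(3.5) = 15.5, g(4) = 17.
T_5 = (Δx/2)·[g(x_0) + 2g(x_1) + ... + 2g(x_{4}) + g(x_5)].
Sum = 33.125.

33.125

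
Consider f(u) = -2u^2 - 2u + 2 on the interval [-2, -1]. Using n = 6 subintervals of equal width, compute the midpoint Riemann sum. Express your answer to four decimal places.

Δu = (-1 − (-2))/6 = 1/6.
Midpoints: -23/12, -1.75, -19/12, -17/12, -1.25, -13/12.
f(-23/12) = -109/72, f(-1.75) = -0.625, f(-19/12) = 11/72, f(-17/12) = 59/72, f(-1.25) = 1.375, f(-13/12) = 131/72.
Sum = Δu · [f(-23/12) + f(-1.75) + f(-19/12) + ...].
Sum ≈ 0.3380.

0.3380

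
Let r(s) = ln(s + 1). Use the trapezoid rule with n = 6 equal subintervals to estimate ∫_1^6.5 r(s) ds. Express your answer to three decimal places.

Δs = (6.5 − 1)/6 = 11/12.
r(1) ≈ 0.693, r(23/12) ≈ 1.070, r(17/6) ≈ 1.344, r(3.75) ≈ 1.558, r(14/3) ≈ 1.735, r(67/12) ≈ 1.885, r(6.5) ≈ 2.015.
T_6 = (Δs/2)·[r(s_0) + 2r(s_1) + ... + 2r(s_{5}) + r(s_6)].
Sum ≈ 8.200.

8.200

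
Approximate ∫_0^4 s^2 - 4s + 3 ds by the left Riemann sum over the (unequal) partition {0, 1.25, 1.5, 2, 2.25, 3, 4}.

2.3125

Subinterval widths: 1.25, 0.25, 0.5, 0.25, 0.75, 1.
Left endpoints: 0, 1.25, 1.5, 2, 2.25, 3.
f(0) = 3, f(1.25) = -0.4375, f(1.5) = -0.75, f(2) = -1, f(2.25) = -0.9375, f(3) = 0.
Sum = Σ Δs_i · f(s_i).
Sum = 2.3125.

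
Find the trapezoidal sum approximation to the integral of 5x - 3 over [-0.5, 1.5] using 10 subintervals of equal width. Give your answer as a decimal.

-1

Δx = (1.5 − (-0.5))/10 = 0.2.
f(-0.5) = -5.5, f(-0.3) = -4.5, f(-0.1) = -3.5, f(0.1) = -2.5, f(0.3) = -1.5, f(0.5) = -0.5, f(0.7) = 0.5, f(0.9) = 1.5, f(1.1) = 2.5, f(1.3) = 3.5, f(1.5) = 4.5.
T_10 = (Δx/2)·[f(x_0) + 2f(x_1) + ... + 2f(x_{9}) + f(x_10)].
Sum = -1.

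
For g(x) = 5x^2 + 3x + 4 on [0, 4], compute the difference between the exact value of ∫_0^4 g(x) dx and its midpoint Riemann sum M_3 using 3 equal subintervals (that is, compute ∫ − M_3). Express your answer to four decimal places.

2.9630

Exact integral: ∫_0^4 g(x) dx ≈ 146.666667.
M_3 ≈ 143.703704.
Error ≈ 146.666667 − 143.703704 ≈ 2.9630.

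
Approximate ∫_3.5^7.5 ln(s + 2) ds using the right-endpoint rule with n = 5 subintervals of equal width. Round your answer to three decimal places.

Δs = (7.5 − 3.5)/5 = 0.8.
Right endpoints: 4.3, 5.1, 5.9, 6.7, 7.5.
f(4.3) ≈ 1.841, f(5.1) ≈ 1.960, f(5.9) ≈ 2.067, f(6.7) ≈ 2.163, f(7.5) ≈ 2.251.
Sum = Δs · [f(4.3) + f(5.1) + f(5.9) + f(6.7) + f(7.5)].
Sum ≈ 8.226.

8.226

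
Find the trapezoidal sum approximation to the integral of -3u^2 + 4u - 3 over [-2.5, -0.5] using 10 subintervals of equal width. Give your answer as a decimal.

Δu = (-0.5 − (-2.5))/10 = 0.2.
f(-2.5) = -31.75, f(-2.3) = -28.07, f(-2.1) = -24.63, f(-1.9) = -21.43, f(-1.7) = -18.47, f(-1.5) = -15.75, f(-1.3) = -13.27, f(-1.1) = -11.03, f(-0.9) = -9.03, f(-0.7) = -7.27, f(-0.5) = -5.75.
T_10 = (Δu/2)·[f(u_0) + 2f(u_1) + ... + 2f(u_{9}) + f(u_10)].
Sum = -33.54.

-33.54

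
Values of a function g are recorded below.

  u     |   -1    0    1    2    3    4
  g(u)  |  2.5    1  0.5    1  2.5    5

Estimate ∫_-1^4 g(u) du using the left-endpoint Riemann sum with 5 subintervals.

7.5

Δu = 1.
Sum = 1·[2.5 + 1 + 0.5 + 1 + 2.5] = 7.5.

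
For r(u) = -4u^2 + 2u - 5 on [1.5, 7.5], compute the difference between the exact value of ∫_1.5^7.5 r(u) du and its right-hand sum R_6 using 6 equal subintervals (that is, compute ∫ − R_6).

106

Exact integral: ∫_1.5^7.5 r(u) du = -534.
R_6 = -640.
Error = -534 − (-640) = 106.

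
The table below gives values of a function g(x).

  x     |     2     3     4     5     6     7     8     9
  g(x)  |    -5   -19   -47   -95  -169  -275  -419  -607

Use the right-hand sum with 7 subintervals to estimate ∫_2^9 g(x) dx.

Δx = 1.
Sum = 1·[(-19) + (-47) + (-95) + (-169) + (-275) + (-419) + (-607)] = -1631.

-1631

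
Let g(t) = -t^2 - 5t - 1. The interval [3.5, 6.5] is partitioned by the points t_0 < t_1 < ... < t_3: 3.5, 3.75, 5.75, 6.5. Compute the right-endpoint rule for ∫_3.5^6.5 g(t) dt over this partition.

Subinterval widths: 0.25, 2, 0.75.
Right endpoints: 3.75, 5.75, 6.5.
g(3.75) = -33.8125, g(5.75) = -62.8125, g(6.5) = -75.75.
Sum = Σ Δt_i · g(t_i).
Sum = -190.890625.

-190.890625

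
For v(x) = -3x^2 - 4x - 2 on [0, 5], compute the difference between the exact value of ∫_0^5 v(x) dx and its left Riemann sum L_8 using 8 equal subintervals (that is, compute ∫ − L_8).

-28.7109375

Exact integral: ∫_0^5 v(x) dx = -185.
L_8 = -156.2890625.
Error = -185 − (-156.2890625) = -28.7109375.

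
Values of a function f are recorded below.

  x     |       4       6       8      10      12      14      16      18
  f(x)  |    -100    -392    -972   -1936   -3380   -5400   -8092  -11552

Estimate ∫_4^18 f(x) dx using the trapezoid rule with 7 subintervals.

Δx = 2.
T_7 = (2/2)·[(-100) + 2·(-392) + 2·(-972) + 2·(-1936) + 2·(-3380) + 2·(-5400) + 2·(-8092) + (-11552)] = -51996.

-51996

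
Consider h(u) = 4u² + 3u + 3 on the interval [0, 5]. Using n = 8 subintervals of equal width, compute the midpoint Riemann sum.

218.515625

Δu = (5 − 0)/8 = 0.625.
Midpoints: 0.3125, 0.9375, 1.5625, 2.1875, 2.8125, 3.4375, 4.0625, 4.6875.
h(0.3125) = 4.328125, h(0.9375) = 9.328125, h(1.5625) = 17.453125, h(2.1875) = 28.703125, h(2.8125) = 43.078125, h(3.4375) = 60.578125, h(4.0625) = 81.203125, h(4.6875) = 104.953125.
Sum = Δu · [h(0.3125) + h(0.9375) + h(1.5625) + ...].
Sum = 218.515625.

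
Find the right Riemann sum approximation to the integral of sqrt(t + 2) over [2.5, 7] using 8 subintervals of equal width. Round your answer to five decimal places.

Δt = (7 − 2.5)/8 = 0.5625.
Right endpoints: 3.0625, 3.625, 4.1875, 4.75, 5.3125, 5.875, 6.4375, 7.
f(3.0625) ≈ 2.25000, f(3.625) ≈ 2.37171, f(4.1875) ≈ 2.48747, f(4.75) ≈ 2.59808, f(5.3125) ≈ 2.70416, f(5.875) ≈ 2.80624, f(6.4375) ≈ 2.90474, f(7) ≈ 3.00000.
Sum = Δt · [f(3.0625) + f(3.625) + f(4.1875) + ...].
Sum ≈ 11.88135.

11.88135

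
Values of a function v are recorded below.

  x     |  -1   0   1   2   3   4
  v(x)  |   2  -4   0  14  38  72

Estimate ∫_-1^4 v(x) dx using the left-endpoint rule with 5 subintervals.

50

Δx = 1.
Sum = 1·[2 + (-4) + 0 + 14 + 38] = 50.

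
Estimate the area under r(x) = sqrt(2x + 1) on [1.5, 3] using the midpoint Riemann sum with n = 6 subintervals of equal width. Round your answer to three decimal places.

3.507

Δx = (3 − 1.5)/6 = 0.25.
Midpoints: 1.625, 1.875, 2.125, 2.375, 2.625, 2.875.
r(1.625) ≈ 2.062, r(1.875) ≈ 2.179, r(2.125) ≈ 2.291, r(2.375) ≈ 2.398, r(2.625) ≈ 2.500, r(2.875) ≈ 2.598.
Sum = Δx · [r(1.625) + r(1.875) + r(2.125) + ...].
Sum ≈ 3.507.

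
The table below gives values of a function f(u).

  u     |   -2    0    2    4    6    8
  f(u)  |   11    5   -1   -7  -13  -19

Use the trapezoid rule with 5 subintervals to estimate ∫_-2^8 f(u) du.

Δu = 2.
T_5 = (2/2)·[11 + 2·5 + 2·(-1) + 2·(-7) + 2·(-13) + (-19)] = -40.

-40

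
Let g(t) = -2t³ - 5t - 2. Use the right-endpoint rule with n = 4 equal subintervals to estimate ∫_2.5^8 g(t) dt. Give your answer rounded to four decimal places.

Δt = (8 − 2.5)/4 = 1.375.
Right endpoints: 3.875, 5.25, 6.625, 8.
g(3.875) = -137.74609375, g(5.25) = -317.65625, g(6.625) = -616.67578125, g(8) = -1066.
Sum = Δt · [g(3.875) + g(5.25) + g(6.625) + g(8)].
Sum ≈ -2939.8574.

-2939.8574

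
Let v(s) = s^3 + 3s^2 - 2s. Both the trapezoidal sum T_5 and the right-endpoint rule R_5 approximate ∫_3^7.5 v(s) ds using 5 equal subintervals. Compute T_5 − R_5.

-237.43125

T_5 = 1129.78125.
R_5 = 1367.2125.
T_5 − R_5 = -237.43125.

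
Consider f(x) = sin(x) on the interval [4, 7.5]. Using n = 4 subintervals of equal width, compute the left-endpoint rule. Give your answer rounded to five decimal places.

-1.67711

Δx = (7.5 − 4)/4 = 0.875.
Left endpoints: 4, 4.875, 5.75, 6.625.
f(4) ≈ -0.75680, f(4.875) ≈ -0.98681, f(5.75) ≈ -0.50828, f(6.625) ≈ 0.33520.
Sum = Δx · [f(4) + f(4.875) + f(5.75) + f(6.625)].
Sum ≈ -1.67711.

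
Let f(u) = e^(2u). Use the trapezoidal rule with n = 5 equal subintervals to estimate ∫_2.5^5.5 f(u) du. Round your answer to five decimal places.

33363.24926

Δu = (5.5 − 2.5)/5 = 0.6.
f(2.5) ≈ 148.41316, f(3.1) ≈ 492.74904, f(3.7) ≈ 1635.98443, f(4.3) ≈ 5431.65959, f(4.9) ≈ 18033.74493, f(5.5) ≈ 59874.14172.
T_5 = (Δu/2)·[f(u_0) + 2f(u_1) + ... + 2f(u_{4}) + f(u_5)].
Sum ≈ 33363.24926.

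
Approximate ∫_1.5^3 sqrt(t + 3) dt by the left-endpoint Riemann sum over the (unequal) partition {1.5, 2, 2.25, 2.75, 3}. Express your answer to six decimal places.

Subinterval widths: 0.5, 0.25, 0.5, 0.25.
Left endpoints: 1.5, 2, 2.25, 2.75.
f(1.5) ≈ 2.121320, f(2) ≈ 2.236068, f(2.25) ≈ 2.291288, f(2.75) ≈ 2.397916.
Sum = Σ Δt_i · f(t_i).
Sum ≈ 3.364800.

3.364800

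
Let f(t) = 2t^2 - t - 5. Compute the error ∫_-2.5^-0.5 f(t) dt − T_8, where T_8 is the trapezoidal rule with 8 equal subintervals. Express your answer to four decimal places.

Exact integral: ∫_-2.5^-0.5 f(t) dt ≈ 3.333333.
T_8 = 3.375.
Error ≈ 3.333333 − 3.375 ≈ -0.0417.

-0.0417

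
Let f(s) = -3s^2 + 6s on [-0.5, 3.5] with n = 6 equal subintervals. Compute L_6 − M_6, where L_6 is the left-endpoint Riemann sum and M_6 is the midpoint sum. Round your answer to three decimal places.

2.667

L_6 ≈ -3.88889.
M_6 ≈ -6.55556.
L_6 − M_6 ≈ 2.667.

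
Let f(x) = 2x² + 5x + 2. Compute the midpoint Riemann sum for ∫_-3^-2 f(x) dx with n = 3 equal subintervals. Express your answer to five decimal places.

Δx = (-2 − (-3))/3 = 1/3.
Midpoints: -17/6, -2.5, -13/6.
f(-17/6) = 35/9, f(-2.5) = 2, f(-13/6) = 5/9.
Sum = Δx · [f(-17/6) + f(-2.5) + f(-13/6)].
Sum ≈ 2.14815.

2.14815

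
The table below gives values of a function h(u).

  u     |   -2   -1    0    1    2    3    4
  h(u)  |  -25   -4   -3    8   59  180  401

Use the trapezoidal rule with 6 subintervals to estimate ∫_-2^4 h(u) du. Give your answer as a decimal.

Δu = 1.
T_6 = (1/2)·[(-25) + 2·(-4) + 2·(-3) + 2·8 + 2·59 + 2·180 + 401] = 428.

428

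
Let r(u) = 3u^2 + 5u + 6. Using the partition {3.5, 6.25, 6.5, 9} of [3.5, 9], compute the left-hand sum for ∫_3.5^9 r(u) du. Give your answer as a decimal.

617.421875

Subinterval widths: 2.75, 0.25, 2.5.
Left endpoints: 3.5, 6.25, 6.5.
r(3.5) = 60.25, r(6.25) = 154.4375, r(6.5) = 165.25.
Sum = Σ Δu_i · r(u_i).
Sum = 617.421875.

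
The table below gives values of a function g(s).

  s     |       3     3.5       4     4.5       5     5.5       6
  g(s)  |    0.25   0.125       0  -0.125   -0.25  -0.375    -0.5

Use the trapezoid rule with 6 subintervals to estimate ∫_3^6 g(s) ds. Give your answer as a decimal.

-0.375

Δs = 0.5.
T_6 = (0.5/2)·[0.25 + 2·0.125 + 2·0 + 2·(-0.125) + 2·(-0.25) + 2·(-0.375) + (-0.5)] = -0.375.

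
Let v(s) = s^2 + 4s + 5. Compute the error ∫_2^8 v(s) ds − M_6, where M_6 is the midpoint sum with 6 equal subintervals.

Exact integral: ∫_2^8 v(s) ds = 318.
M_6 = 317.5.
Error = 318 − 317.5 = 0.5.

0.5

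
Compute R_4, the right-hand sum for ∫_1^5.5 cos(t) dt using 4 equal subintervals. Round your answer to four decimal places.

-1.2856

Δt = (5.5 − 1)/4 = 1.125.
Right endpoints: 2.125, 3.25, 4.375, 5.5.
f(2.125) ≈ -0.5263, f(3.25) ≈ -0.9941, f(4.375) ≈ -0.3310, f(5.5) ≈ 0.7087.
Sum = Δt · [f(2.125) + f(3.25) + f(4.375) + f(5.5)].
Sum ≈ -1.2856.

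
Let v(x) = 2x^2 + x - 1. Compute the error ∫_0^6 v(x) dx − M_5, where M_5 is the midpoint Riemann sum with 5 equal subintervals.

Exact integral: ∫_0^6 v(x) dx = 156.
M_5 = 154.56.
Error = 156 − 154.56 = 1.44.

1.44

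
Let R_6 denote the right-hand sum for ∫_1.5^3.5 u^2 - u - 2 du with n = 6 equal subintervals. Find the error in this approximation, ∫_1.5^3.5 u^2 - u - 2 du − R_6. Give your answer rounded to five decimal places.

-1.37037

Exact integral: ∫_1.5^3.5 f(u) du ≈ 4.1666667.
R_6 ≈ 5.5370370.
Error ≈ 4.1666667 − 5.5370370 ≈ -1.37037.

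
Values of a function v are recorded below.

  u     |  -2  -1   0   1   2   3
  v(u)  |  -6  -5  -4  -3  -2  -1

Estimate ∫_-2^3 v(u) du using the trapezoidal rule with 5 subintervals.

Δu = 1.
T_5 = (1/2)·[(-6) + 2·(-5) + 2·(-4) + 2·(-3) + 2·(-2) + (-1)] = -17.5.

-17.5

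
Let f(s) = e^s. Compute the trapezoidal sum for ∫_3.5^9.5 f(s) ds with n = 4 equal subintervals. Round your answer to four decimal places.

15736.4009

Δs = (9.5 − 3.5)/4 = 1.5.
f(3.5) ≈ 33.1155, f(5) ≈ 148.4132, f(6.5) ≈ 665.1416, f(8) ≈ 2980.9580, f(9.5) ≈ 13359.7268.
T_4 = (Δs/2)·[f(s_0) + 2f(s_1) + 2f(s_2) + 2f(s_3) + f(s_4)].
Sum ≈ 15736.4009.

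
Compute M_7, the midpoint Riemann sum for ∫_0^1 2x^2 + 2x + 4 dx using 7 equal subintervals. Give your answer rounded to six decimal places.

5.663265

Δx = (1 − 0)/7 = 1/7.
Midpoints: 1/14, 3/14, 5/14, 0.5, 9/14, 11/14, 13/14.
f(1/14) = 407/98, f(3/14) = 443/98, f(5/14) = 487/98, f(0.5) = 5.5, f(9/14) = 599/98, f(11/14) = 667/98, f(13/14) = 743/98.
Sum = Δx · [f(1/14) + f(3/14) + f(5/14) + ...].
Sum ≈ 5.663265.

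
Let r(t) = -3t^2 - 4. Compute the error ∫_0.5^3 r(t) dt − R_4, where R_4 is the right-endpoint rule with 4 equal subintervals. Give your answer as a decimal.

Exact integral: ∫_0.5^3 r(t) dt = -36.875.
R_4 = -45.56640625.
Error = -36.875 − (-45.56640625) = 8.69140625.

8.69140625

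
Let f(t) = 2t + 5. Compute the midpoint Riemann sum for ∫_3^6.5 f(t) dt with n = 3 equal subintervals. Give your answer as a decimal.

50.75

Δt = (6.5 − 3)/3 = 7/6.
Midpoints: 43/12, 4.75, 71/12.
f(43/12) = 73/6, f(4.75) = 14.5, f(71/12) = 101/6.
Sum = Δt · [f(43/12) + f(4.75) + f(71/12)].
Sum = 50.75.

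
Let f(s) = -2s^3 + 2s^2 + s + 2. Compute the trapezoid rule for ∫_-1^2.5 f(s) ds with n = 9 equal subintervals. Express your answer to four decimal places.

1.4565

Δs = (2.5 − (-1))/9 = 7/18.
f(-1) = 5, f(-11/18) = 7559/2916, f(-2/9) = 1384/729, f(1/6) = 239/108, f(5/9) = 2063/729, f(17/18) = 8875/2916, f(4/3) = 58/27, f(31/18) = -1639/2916, f(19/9) = -4223/729, f(2.5) = -14.25.
T_9 = (Δs/2)·[f(s_0) + 2f(s_1) + ... + 2f(s_{8}) + f(s_9)].
Sum ≈ 1.4565.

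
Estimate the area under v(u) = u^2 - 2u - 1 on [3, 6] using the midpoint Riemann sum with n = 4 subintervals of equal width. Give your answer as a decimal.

Δu = (6 − 3)/4 = 0.75.
Midpoints: 3.375, 4.125, 4.875, 5.625.
v(3.375) = 3.640625, v(4.125) = 7.765625, v(4.875) = 13.015625, v(5.625) = 19.390625.
Sum = Δu · [v(3.375) + v(4.125) + v(4.875) + v(5.625)].
Sum = 32.859375.

32.859375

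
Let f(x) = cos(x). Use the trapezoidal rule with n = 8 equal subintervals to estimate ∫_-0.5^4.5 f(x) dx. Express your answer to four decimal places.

Δx = (4.5 − (-0.5))/8 = 0.625.
f(-0.5) ≈ 0.8776, f(0.125) ≈ 0.9922, f(0.75) ≈ 0.7317, f(1.375) ≈ 0.1945, f(2) ≈ -0.4161, f(2.625) ≈ -0.8695, f(3.25) ≈ -0.9941, f(3.875) ≈ -0.7429, f(4.5) ≈ -0.2108.
T_8 = (Δx/2)·[f(x_0) + 2f(x_1) + ... + 2f(x_{7}) + f(x_8)].
Sum ≈ -0.4818.

-0.4818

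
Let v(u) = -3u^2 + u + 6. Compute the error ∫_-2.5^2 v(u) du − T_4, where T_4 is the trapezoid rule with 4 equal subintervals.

2.84765625

Exact integral: ∫_-2.5^2 v(u) du = 2.25.
T_4 = -0.59765625.
Error = 2.25 − (-0.59765625) = 2.84765625.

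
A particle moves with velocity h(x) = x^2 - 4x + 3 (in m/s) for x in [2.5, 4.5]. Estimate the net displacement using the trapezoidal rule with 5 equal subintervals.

Δx = (4.5 − 2.5)/5 = 0.4.
h(2.5) = -0.75, h(2.9) = -0.19, h(3.3) = 0.69, h(3.7) = 1.89, h(4.1) = 3.41, h(4.5) = 5.25.
T_5 = (Δx/2)·[h(x_0) + 2h(x_1) + ... + 2h(x_{4}) + h(x_5)].
Sum = 3.22.

3.22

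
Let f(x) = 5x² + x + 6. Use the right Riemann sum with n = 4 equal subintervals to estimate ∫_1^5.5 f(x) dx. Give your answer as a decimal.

Δx = (5.5 − 1)/4 = 1.125.
Right endpoints: 2.125, 3.25, 4.375, 5.5.
f(2.125) = 30.703125, f(3.25) = 62.0625, f(4.375) = 106.078125, f(5.5) = 162.75.
Sum = Δx · [f(2.125) + f(3.25) + f(4.375) + f(5.5)].
Sum = 406.79296875.

406.79296875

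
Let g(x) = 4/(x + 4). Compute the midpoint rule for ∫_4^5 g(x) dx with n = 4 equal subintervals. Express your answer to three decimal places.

0.471

Δx = (5 − 4)/4 = 0.25.
Midpoints: 4.125, 4.375, 4.625, 4.875.
g(4.125) = 32/65, g(4.375) = 32/67, g(4.625) = 32/69, g(4.875) = 32/71.
Sum = Δx · [g(4.125) + g(4.375) + g(4.625) + g(4.875)].
Sum ≈ 0.471.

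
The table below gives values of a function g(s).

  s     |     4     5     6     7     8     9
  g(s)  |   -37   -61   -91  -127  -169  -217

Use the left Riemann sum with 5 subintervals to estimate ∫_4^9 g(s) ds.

Δs = 1.
Sum = 1·[(-37) + (-61) + (-91) + (-127) + (-169)] = -485.

-485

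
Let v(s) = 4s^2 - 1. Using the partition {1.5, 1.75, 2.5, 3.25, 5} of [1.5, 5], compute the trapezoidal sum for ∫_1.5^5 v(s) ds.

Subinterval widths: 0.25, 0.75, 0.75, 1.75.
v(1.5) = 8, v(1.75) = 11.25, v(2.5) = 24, v(3.25) = 41.25, v(5) = 99.
On each subinterval the trapezoid contributes (Δs_i/2)·[v(s_{i-1}) + v(s_i)].
Sum = 162.8125.

162.8125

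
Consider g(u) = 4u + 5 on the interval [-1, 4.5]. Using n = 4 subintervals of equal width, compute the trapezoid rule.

66

Δu = (4.5 − (-1))/4 = 1.375.
g(-1) = 1, g(0.375) = 6.5, g(1.75) = 12, g(3.125) = 17.5, g(4.5) = 23.
T_4 = (Δu/2)·[g(u_0) + 2g(u_1) + 2g(u_2) + 2g(u_3) + g(u_4)].
Sum = 66.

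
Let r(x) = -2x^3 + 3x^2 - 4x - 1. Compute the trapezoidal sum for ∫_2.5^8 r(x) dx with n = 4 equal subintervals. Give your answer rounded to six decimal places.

Δx = (8 − 2.5)/4 = 1.375.
r(2.5) = -23.5, r(3.875) = -87.82421875, r(5.25) = -228.71875, r(6.625) = -477.37890625, r(8) = -865.
T_4 = (Δx/2)·[r(x_0) + 2r(x_1) + 2r(x_2) + 2r(x_3) + r(x_4)].
Sum ≈ -1702.486328.

-1702.486328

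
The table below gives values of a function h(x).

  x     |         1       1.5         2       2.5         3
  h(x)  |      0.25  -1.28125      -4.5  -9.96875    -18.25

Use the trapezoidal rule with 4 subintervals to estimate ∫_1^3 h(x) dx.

-12.375

Δx = 0.5.
T_4 = (0.5/2)·[0.25 + 2·(-1.28125) + 2·(-4.5) + 2·(-9.96875) + (-18.25)] = -12.375.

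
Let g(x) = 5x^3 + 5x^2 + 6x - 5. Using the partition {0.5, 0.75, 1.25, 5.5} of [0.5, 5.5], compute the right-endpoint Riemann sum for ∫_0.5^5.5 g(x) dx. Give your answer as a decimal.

4308.42578125

Subinterval widths: 0.25, 0.5, 4.25.
Right endpoints: 0.75, 1.25, 5.5.
g(0.75) = 4.421875, g(1.25) = 20.078125, g(5.5) = 1011.125.
Sum = Σ Δx_i · g(x_i).
Sum = 4308.42578125.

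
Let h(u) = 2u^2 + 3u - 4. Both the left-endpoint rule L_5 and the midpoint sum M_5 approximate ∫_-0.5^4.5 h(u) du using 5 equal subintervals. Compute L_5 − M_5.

L_5 = 45.
M_5 = 70.
L_5 − M_5 = -25.

-25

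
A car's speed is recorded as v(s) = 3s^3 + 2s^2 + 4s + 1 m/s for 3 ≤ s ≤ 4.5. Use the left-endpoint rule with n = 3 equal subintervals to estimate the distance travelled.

260.5625

Δs = (4.5 − 3)/3 = 0.5.
Left endpoints: 3, 3.5, 4.
v(3) = 112, v(3.5) = 168.125, v(4) = 241.
Sum = Δs · [v(3) + v(3.5) + v(4)].
Sum = 260.5625.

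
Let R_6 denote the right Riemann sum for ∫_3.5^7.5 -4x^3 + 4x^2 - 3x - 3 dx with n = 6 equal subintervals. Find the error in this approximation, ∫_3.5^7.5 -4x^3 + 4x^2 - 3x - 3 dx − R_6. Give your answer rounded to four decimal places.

469.0370

Exact integral: ∫_3.5^7.5 f(x) dx ≈ -2586.666667.
R_6 ≈ -3055.703704.
Error ≈ -2586.666667 − (-3055.703704) ≈ 469.0370.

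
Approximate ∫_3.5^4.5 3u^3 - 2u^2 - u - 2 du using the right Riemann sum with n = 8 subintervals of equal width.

Δu = (4.5 − 3.5)/8 = 0.125.
Right endpoints: 3.625, 3.75, 3.875, 4, 4.125, 4.25, 4.375, 4.5.
f(3.625) = 56831/512, f(3.75) = 124.328125, f(3.875) = 70989/512, f(4) = 154, f(4.125) = 87251/512, f(4.25) = 187.921875, f(4.375) = 105761/512, f(4.5) = 226.375.
Sum = Δu · [f(3.625) + f(3.75) + f(3.875) + ...].
Sum = 164.90625.

164.90625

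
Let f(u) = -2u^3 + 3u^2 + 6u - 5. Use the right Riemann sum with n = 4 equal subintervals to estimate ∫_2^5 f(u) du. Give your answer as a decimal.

-201.9375

Δu = (5 − 2)/4 = 0.75.
Right endpoints: 2.75, 3.5, 4.25, 5.
f(2.75) = -7.40625, f(3.5) = -33, f(4.25) = -78.84375, f(5) = -150.
Sum = Δu · [f(2.75) + f(3.5) + f(4.25) + f(5)].
Sum = -201.9375.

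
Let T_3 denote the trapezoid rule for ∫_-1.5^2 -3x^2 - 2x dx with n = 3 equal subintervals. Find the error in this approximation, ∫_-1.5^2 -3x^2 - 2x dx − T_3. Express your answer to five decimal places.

Exact integral: ∫_-1.5^2 f(x) dx = -13.125.
T_3 ≈ -15.5069444.
Error ≈ -13.125 − (-15.5069444) ≈ 2.38194.

2.38194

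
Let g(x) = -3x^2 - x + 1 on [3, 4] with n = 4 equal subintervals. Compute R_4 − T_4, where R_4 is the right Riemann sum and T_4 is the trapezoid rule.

R_4 = -42.28125.
T_4 = -39.53125.
R_4 − T_4 = -2.75.

-2.75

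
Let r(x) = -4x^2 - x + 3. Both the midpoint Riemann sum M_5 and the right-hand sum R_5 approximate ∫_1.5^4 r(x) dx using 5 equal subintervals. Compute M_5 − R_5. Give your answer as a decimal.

M_5 = -80.
R_5 = -95.
M_5 − R_5 = 15.

15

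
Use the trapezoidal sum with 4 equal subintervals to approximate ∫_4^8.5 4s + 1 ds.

Δs = (8.5 − 4)/4 = 1.125.
f(4) = 17, f(5.125) = 21.5, f(6.25) = 26, f(7.375) = 30.5, f(8.5) = 35.
T_4 = (Δs/2)·[f(s_0) + 2f(s_1) + 2f(s_2) + 2f(s_3) + f(s_4)].
Sum = 117.

117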